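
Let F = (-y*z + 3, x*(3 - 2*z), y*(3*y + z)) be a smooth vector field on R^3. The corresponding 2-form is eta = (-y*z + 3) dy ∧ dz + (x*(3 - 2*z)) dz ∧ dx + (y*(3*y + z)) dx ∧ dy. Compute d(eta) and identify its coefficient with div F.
d(eta) = (y) dx ∧ dy ∧ dz; div F = y

For a 2-form in R^3 of the form above, applying d gives a 3-form with coefficient ∂P/∂x + ∂Q/∂y + ∂R/∂z:
  ∂P/∂x = 0
  ∂Q/∂y = 0
  ∂R/∂z = y
Sum = y, which is exactly div F.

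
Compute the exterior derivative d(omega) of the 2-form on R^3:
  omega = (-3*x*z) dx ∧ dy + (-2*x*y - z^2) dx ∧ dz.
d(omega) = (-x) dx ∧ dy ∧ dz

For a 2-form omega = sum_{i<j} g_{ij} dx_i ∧ dx_j, the exterior derivative is
  d(omega) = sum_{i<j} d(g_{ij}) ∧ dx_i ∧ dx_j = sum_{i<j, k} (∂g_{ij}/∂x_k) dx_k ∧ dx_i ∧ dx_j.
Expand each term, using dx_k ∧ dx_i ∧ dx_j = sgn(permutation) dx_{(a)} ∧ dx_{(b)} ∧ dx_{(c)} with (a < b < c) sorted:
  d(-3*x*z) includes (∂/∂z)(-3*x*z) dz = (-3*x) dz, which multiplied by dx ∧ dy gives (-3*x) dx ∧ dy ∧ dz
  d(-2*x*y - z^2) includes (∂/∂y)(-2*x*y - z^2) dy = (-2*x) dy, which multiplied by dx ∧ dz gives (2*x) dx ∧ dy ∧ dz
Collecting like 3-forms: d(omega) = (-x) dx ∧ dy ∧ dz.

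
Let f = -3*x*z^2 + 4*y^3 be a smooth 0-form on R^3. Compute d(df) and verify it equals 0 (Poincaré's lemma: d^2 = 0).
d(df) = 0

Step 1: df = sum_i (∂f/∂x_i) dx_i = (-3*z^2) dx + (12*y^2) dy + (-6*x*z) dz.
Step 2: Apply d again. Using the 1-form formula, the coefficient of dx ∧ dy in d(df) is ∂^2 f/∂x ∂y - ∂^2 f/∂y ∂x = (0) - (0) = 0 (equality of mixed partials for smooth f).
Similarly for dx ∧ dz and dy ∧ dz — all coefficients vanish. So d(df) = 0.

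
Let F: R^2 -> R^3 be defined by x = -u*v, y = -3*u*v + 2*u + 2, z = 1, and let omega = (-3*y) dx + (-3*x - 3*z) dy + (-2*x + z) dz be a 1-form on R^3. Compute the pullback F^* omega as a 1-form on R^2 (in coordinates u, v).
F^* omega = (-18*u*v^2 + 12*u*v + 15*v - 6) du + (3*u*(-6*u*v + 2*u + 5)) dv

Using F^*(f dg) = (f ∘ F) d(g ∘ F), substitute each coordinate x_i by F_i(u, v) in f_i, and replace dx_i by d F_i = (∂F_i/∂u) du + (∂F_i/∂v) dv.
  For the x component: f_1(F) = 9*u*v - 6*u - 6; d F_1 = (-v) du + (-u) dv
  For the y component: f_2(F) = 3*u*v - 3; d F_2 = (2 - 3*v) du + (-3*u) dv
  For the z component: f_3(F) = 2*u*v + 1; d F_3 = (0) du + (0) dv
Combining and collecting du, dv coefficients:
  coeff of du: -18*u*v^2 + 12*u*v + 15*v - 6
  coeff of dv: 3*u*(-6*u*v + 2*u + 5)
F^* omega = (-18*u*v^2 + 12*u*v + 15*v - 6) du + (3*u*(-6*u*v + 2*u + 5)) dv.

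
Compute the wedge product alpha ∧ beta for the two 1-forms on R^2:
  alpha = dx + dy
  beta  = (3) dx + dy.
alpha ∧ beta = (-2) dx ∧ dy

Distribute the wedge, using dx_i ∧ dx_j = -dx_j ∧ dx_i and dx_i ∧ dx_i = 0. For each pair (i, j) with i < j, the coefficient of dx_i ∧ dx_j in alpha ∧ beta is (alpha_i * beta_j - alpha_j * beta_i). Collecting: alpha ∧ beta = (-2) dx ∧ dy.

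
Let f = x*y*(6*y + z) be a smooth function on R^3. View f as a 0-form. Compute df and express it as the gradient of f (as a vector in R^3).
df = (y*(6*y + z)) dx + (x*(12*y + z)) dy + (x*y) dz; grad f = (y*(6*y + z), x*(12*y + z), x*y)

For a 0-form f, d f = (∂f/∂x) dx + (∂f/∂y) dy + (∂f/∂z) dz. The components of the vector representation are exactly the entries of grad f in Cartesian coordinates:
  ∂f/∂x = y*(6*y + z)
  ∂f/∂y = x*(12*y + z)
  ∂f/∂z = x*y.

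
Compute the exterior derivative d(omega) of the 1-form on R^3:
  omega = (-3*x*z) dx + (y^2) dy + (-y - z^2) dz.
d(omega) = (3*x) dx ∧ dz + (-1) dy ∧ dz

For a 1-form omega = sum_i f_i dx_i, the exterior derivative is
  d(omega) = sum_{i < j} (∂f_j/∂x_i - ∂f_i/∂x_j) dx_i ∧ dx_j.
  coefficient of dx ∧ dz: ∂f_3/∂x - ∂f_1/∂z = ∂(-y - z^2)/∂x - ∂(-3*x*z)/∂z = 3*x
  coefficient of dy ∧ dz: ∂f_3/∂y - ∂f_2/∂z = ∂(-y - z^2)/∂y - ∂(y^2)/∂z = -1
Assembling: d(omega) = (3*x) dx ∧ dz + (-1) dy ∧ dz.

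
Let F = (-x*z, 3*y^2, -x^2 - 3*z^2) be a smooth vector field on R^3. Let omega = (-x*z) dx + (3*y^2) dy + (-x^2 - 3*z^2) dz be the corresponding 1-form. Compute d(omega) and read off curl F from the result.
d(omega) = (0) dy ∧ dz + (x) dz ∧ dx + (0) dx ∧ dy; curl F = (0, x, 0)

d omega = sum_{i<j} (∂f_j/∂x_i - ∂f_i/∂x_j) dx_i ∧ dx_j. Under the identification (dy ∧ dz, dz ∧ dx, dx ∧ dy) ↔ (e_x, e_y, e_z), the coefficients are exactly the components of curl F. Compute:
  ∂R/∂y - ∂Q/∂z = (0) - (0) = 0
  ∂P/∂z - ∂R/∂x = (-x) - (-2*x) = x
  ∂Q/∂x - ∂P/∂y = (0) - (0) = 0.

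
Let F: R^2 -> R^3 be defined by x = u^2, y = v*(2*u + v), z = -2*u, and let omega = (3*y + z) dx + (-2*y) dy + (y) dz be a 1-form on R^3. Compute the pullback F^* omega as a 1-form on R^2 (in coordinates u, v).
F^* omega = (12*u^2*v - 4*u^2 - 2*u*v^2 - 4*u*v - 4*v^3 - 2*v^2) du + (4*v*(-2*u^2 - 3*u*v - v^2)) dv

Using F^*(f dg) = (f ∘ F) d(g ∘ F), substitute each coordinate x_i by F_i(u, v) in f_i, and replace dx_i by d F_i = (∂F_i/∂u) du + (∂F_i/∂v) dv.
  For the x component: f_1(F) = 6*u*v - 2*u + 3*v^2; d F_1 = (2*u) du + (0) dv
  For the y component: f_2(F) = 2*v*(-2*u - v); d F_2 = (2*v) du + (2*u + 2*v) dv
  For the z component: f_3(F) = v*(2*u + v); d F_3 = (-2) du + (0) dv
Combining and collecting du, dv coefficients:
  coeff of du: 12*u^2*v - 4*u^2 - 2*u*v^2 - 4*u*v - 4*v^3 - 2*v^2
  coeff of dv: 4*v*(-2*u^2 - 3*u*v - v^2)
F^* omega = (12*u^2*v - 4*u^2 - 2*u*v^2 - 4*u*v - 4*v^3 - 2*v^2) du + (4*v*(-2*u^2 - 3*u*v - v^2)) dv.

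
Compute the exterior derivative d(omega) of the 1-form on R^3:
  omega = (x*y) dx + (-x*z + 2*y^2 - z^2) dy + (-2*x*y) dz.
d(omega) = (-x - z) dx ∧ dy + (-2*y) dx ∧ dz + (-x + 2*z) dy ∧ dz

For a 1-form omega = sum_i f_i dx_i, the exterior derivative is
  d(omega) = sum_{i < j} (∂f_j/∂x_i - ∂f_i/∂x_j) dx_i ∧ dx_j.
  coefficient of dx ∧ dy: ∂f_2/∂x - ∂f_1/∂y = ∂(-x*z + 2*y^2 - z^2)/∂x - ∂(x*y)/∂y = -x - z
  coefficient of dx ∧ dz: ∂f_3/∂x - ∂f_1/∂z = ∂(-2*x*y)/∂x - ∂(x*y)/∂z = -2*y
  coefficient of dy ∧ dz: ∂f_3/∂y - ∂f_2/∂z = ∂(-2*x*y)/∂y - ∂(-x*z + 2*y^2 - z^2)/∂z = -x + 2*z
Assembling: d(omega) = (-x - z) dx ∧ dy + (-2*y) dx ∧ dz + (-x + 2*z) dy ∧ dz.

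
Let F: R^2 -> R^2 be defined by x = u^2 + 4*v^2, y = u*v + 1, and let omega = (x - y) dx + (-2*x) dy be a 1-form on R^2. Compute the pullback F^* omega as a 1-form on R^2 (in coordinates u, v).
F^* omega = (2*u^3 - 4*u^2*v + 8*u*v^2 - 2*u - 8*v^3) du + (-2*u^3 + 8*u^2*v - 16*u*v^2 + 32*v^3 - 8*v) dv

Using F^*(f dg) = (f ∘ F) d(g ∘ F), substitute each coordinate x_i by F_i(u, v) in f_i, and replace dx_i by d F_i = (∂F_i/∂u) du + (∂F_i/∂v) dv.
  For the x component: f_1(F) = u^2 - u*v + 4*v^2 - 1; d F_1 = (2*u) du + (8*v) dv
  For the y component: f_2(F) = -2*u^2 - 8*v^2; d F_2 = (v) du + (u) dv
Combining and collecting du, dv coefficients:
  coeff of du: 2*u^3 - 4*u^2*v + 8*u*v^2 - 2*u - 8*v^3
  coeff of dv: -2*u^3 + 8*u^2*v - 16*u*v^2 + 32*v^3 - 8*v
F^* omega = (2*u^3 - 4*u^2*v + 8*u*v^2 - 2*u - 8*v^3) du + (-2*u^3 + 8*u^2*v - 16*u*v^2 + 32*v^3 - 8*v) dv.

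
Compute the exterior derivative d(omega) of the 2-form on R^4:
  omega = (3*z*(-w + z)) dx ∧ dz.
d(omega) = (-3*z) dx ∧ dz ∧ dw

For a 2-form omega = sum_{i<j} g_{ij} dx_i ∧ dx_j, the exterior derivative is
  d(omega) = sum_{i<j} d(g_{ij}) ∧ dx_i ∧ dx_j = sum_{i<j, k} (∂g_{ij}/∂x_k) dx_k ∧ dx_i ∧ dx_j.
Expand each term, using dx_k ∧ dx_i ∧ dx_j = sgn(permutation) dx_{(a)} ∧ dx_{(b)} ∧ dx_{(c)} with (a < b < c) sorted:
  d(3*z*(-w + z)) includes (∂/∂w)(3*z*(-w + z)) dw = (-3*z) dw, which multiplied by dx ∧ dz gives (-3*z) dx ∧ dz ∧ dw
Collecting like 3-forms: d(omega) = (-3*z) dx ∧ dz ∧ dw.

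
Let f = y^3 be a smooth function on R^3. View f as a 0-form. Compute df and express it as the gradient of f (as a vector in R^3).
df = (0) dx + (3*y^2) dy + (0) dz; grad f = (0, 3*y^2, 0)

For a 0-form f, d f = (∂f/∂x) dx + (∂f/∂y) dy + (∂f/∂z) dz. The components of the vector representation are exactly the entries of grad f in Cartesian coordinates:
  ∂f/∂x = 0
  ∂f/∂y = 3*y^2
  ∂f/∂z = 0.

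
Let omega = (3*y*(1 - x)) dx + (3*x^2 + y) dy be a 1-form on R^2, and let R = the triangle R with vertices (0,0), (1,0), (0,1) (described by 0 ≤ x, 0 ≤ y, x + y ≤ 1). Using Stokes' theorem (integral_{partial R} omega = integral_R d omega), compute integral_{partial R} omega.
integral_(partial R) omega = 0

Stokes: integral_partial_R omega = integral_R d omega with d omega = (∂Q/∂x - ∂P/∂y) dx ∧ dy.
  ∂Q/∂x = 6*x
  ∂P/∂y = 3 - 3*x
  integrand = ∂Q/∂x - ∂P/∂y = 9*x - 3.
Integrating over R: integral_0^1 integral_0^{1-x} (9*x - 3) dy dx = 0.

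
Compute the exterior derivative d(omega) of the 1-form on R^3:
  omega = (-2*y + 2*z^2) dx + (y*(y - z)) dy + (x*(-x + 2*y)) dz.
d(omega) = (2) dx ∧ dy + (-2*x + 2*y - 4*z) dx ∧ dz + (2*x + y) dy ∧ dz

For a 1-form omega = sum_i f_i dx_i, the exterior derivative is
  d(omega) = sum_{i < j} (∂f_j/∂x_i - ∂f_i/∂x_j) dx_i ∧ dx_j.
  coefficient of dx ∧ dy: ∂f_2/∂x - ∂f_1/∂y = ∂(y*(y - z))/∂x - ∂(-2*y + 2*z^2)/∂y = 2
  coefficient of dx ∧ dz: ∂f_3/∂x - ∂f_1/∂z = ∂(x*(-x + 2*y))/∂x - ∂(-2*y + 2*z^2)/∂z = -2*x + 2*y - 4*z
  coefficient of dy ∧ dz: ∂f_3/∂y - ∂f_2/∂z = ∂(x*(-x + 2*y))/∂y - ∂(y*(y - z))/∂z = 2*x + y
Assembling: d(omega) = (2) dx ∧ dy + (-2*x + 2*y - 4*z) dx ∧ dz + (2*x + y) dy ∧ dz.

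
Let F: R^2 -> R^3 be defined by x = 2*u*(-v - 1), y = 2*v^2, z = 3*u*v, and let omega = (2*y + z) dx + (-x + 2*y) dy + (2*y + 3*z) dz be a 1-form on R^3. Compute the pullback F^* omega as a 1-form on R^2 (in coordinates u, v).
F^* omega = (v*(21*u*v - 6*u + 4*v^2 - 8*v)) du + (v*(21*u^2 + 12*u*v + 8*u + 16*v^2)) dv

Using F^*(f dg) = (f ∘ F) d(g ∘ F), substitute each coordinate x_i by F_i(u, v) in f_i, and replace dx_i by d F_i = (∂F_i/∂u) du + (∂F_i/∂v) dv.
  For the x component: f_1(F) = v*(3*u + 4*v); d F_1 = (-2*v - 2) du + (-2*u) dv
  For the y component: f_2(F) = 2*u*v + 2*u + 4*v^2; d F_2 = (0) du + (4*v) dv
  For the z component: f_3(F) = v*(9*u + 4*v); d F_3 = (3*v) du + (3*u) dv
Combining and collecting du, dv coefficients:
  coeff of du: v*(21*u*v - 6*u + 4*v^2 - 8*v)
  coeff of dv: v*(21*u^2 + 12*u*v + 8*u + 16*v^2)
F^* omega = (v*(21*u*v - 6*u + 4*v^2 - 8*v)) du + (v*(21*u^2 + 12*u*v + 8*u + 16*v^2)) dv.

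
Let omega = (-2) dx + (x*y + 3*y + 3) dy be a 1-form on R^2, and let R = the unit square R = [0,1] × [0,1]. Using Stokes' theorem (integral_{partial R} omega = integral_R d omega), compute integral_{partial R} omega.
integral_(partial R) omega = 1/2

Stokes: integral_partial_R omega = integral_R d omega with d omega = (∂Q/∂x - ∂P/∂y) dx ∧ dy.
  ∂Q/∂x = y
  ∂P/∂y = 0
  integrand = ∂Q/∂x - ∂P/∂y = y.
Integrating over R: integral_0^1 integral_0^1 (y) dx dy = 1/2.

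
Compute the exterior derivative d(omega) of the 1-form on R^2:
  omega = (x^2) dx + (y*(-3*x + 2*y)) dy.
d(omega) = (-3*y) dx ∧ dy

For a 1-form omega = sum_i f_i dx_i, the exterior derivative is
  d(omega) = sum_{i < j} (∂f_j/∂x_i - ∂f_i/∂x_j) dx_i ∧ dx_j.
  coefficient of dx ∧ dy: ∂f_2/∂x - ∂f_1/∂y = ∂(y*(-3*x + 2*y))/∂x - ∂(x^2)/∂y = -3*y
Assembling: d(omega) = (-3*y) dx ∧ dy.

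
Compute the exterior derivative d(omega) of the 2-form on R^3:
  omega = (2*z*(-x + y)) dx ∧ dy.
d(omega) = (-2*x + 2*y) dx ∧ dy ∧ dz

For a 2-form omega = sum_{i<j} g_{ij} dx_i ∧ dx_j, the exterior derivative is
  d(omega) = sum_{i<j} d(g_{ij}) ∧ dx_i ∧ dx_j = sum_{i<j, k} (∂g_{ij}/∂x_k) dx_k ∧ dx_i ∧ dx_j.
Expand each term, using dx_k ∧ dx_i ∧ dx_j = sgn(permutation) dx_{(a)} ∧ dx_{(b)} ∧ dx_{(c)} with (a < b < c) sorted:
  d(2*z*(-x + y)) includes (∂/∂z)(2*z*(-x + y)) dz = (-2*x + 2*y) dz, which multiplied by dx ∧ dy gives (-2*x + 2*y) dx ∧ dy ∧ dz
Collecting like 3-forms: d(omega) = (-2*x + 2*y) dx ∧ dy ∧ dz.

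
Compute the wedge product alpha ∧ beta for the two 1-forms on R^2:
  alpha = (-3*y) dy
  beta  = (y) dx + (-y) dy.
alpha ∧ beta = (3*y^2) dx ∧ dy

Distribute the wedge, using dx_i ∧ dx_j = -dx_j ∧ dx_i and dx_i ∧ dx_i = 0. For each pair (i, j) with i < j, the coefficient of dx_i ∧ dx_j in alpha ∧ beta is (alpha_i * beta_j - alpha_j * beta_i). Collecting: alpha ∧ beta = (3*y^2) dx ∧ dy.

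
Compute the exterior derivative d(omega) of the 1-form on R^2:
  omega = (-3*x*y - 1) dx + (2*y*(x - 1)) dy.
d(omega) = (3*x + 2*y) dx ∧ dy

For a 1-form omega = sum_i f_i dx_i, the exterior derivative is
  d(omega) = sum_{i < j} (∂f_j/∂x_i - ∂f_i/∂x_j) dx_i ∧ dx_j.
  coefficient of dx ∧ dy: ∂f_2/∂x - ∂f_1/∂y = ∂(2*y*(x - 1))/∂x - ∂(-3*x*y - 1)/∂y = 3*x + 2*y
Assembling: d(omega) = (3*x + 2*y) dx ∧ dy.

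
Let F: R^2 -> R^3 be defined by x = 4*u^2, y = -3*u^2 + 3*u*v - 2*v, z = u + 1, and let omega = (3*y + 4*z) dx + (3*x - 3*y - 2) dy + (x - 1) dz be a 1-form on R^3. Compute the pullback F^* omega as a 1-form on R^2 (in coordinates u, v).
F^* omega = (-198*u^3 + 189*u^2*v + 36*u^2 - 27*u*v^2 - 84*u*v + 44*u + 18*v^2 - 6*v - 1) du + (63*u^3 - 27*u^2*v - 42*u^2 + 36*u*v - 6*u - 12*v + 4) dv

Using F^*(f dg) = (f ∘ F) d(g ∘ F), substitute each coordinate x_i by F_i(u, v) in f_i, and replace dx_i by d F_i = (∂F_i/∂u) du + (∂F_i/∂v) dv.
  For the x component: f_1(F) = -9*u^2 + 9*u*v + 4*u - 6*v + 4; d F_1 = (8*u) du + (0) dv
  For the y component: f_2(F) = 21*u^2 - 9*u*v + 6*v - 2; d F_2 = (-6*u + 3*v) du + (3*u - 2) dv
  For the z component: f_3(F) = 4*u^2 - 1; d F_3 = (1) du + (0) dv
Combining and collecting du, dv coefficients:
  coeff of du: -198*u^3 + 189*u^2*v + 36*u^2 - 27*u*v^2 - 84*u*v + 44*u + 18*v^2 - 6*v - 1
  coeff of dv: 63*u^3 - 27*u^2*v - 42*u^2 + 36*u*v - 6*u - 12*v + 4
F^* omega = (-198*u^3 + 189*u^2*v + 36*u^2 - 27*u*v^2 - 84*u*v + 44*u + 18*v^2 - 6*v - 1) du + (63*u^3 - 27*u^2*v - 42*u^2 + 36*u*v - 6*u - 12*v + 4) dv.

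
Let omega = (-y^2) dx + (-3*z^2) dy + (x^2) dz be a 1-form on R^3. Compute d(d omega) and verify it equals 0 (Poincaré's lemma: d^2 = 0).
d(d omega) = 0

Step 1: d omega = sum_{i<j} (∂f_j/∂x_i - ∂f_i/∂x_j) dx_i ∧ dx_j:
  coeff of dx ∧ dy: 2*y
  coeff of dx ∧ dz: 2*x
  coeff of dy ∧ dz: 6*z
Step 2: Apply d again to each 2-form coefficient. The only possible 3-form in R^3 is dx ∧ dy ∧ dz, with coefficient
  ∂(coeff of dy∧dz)/∂x - ∂(coeff of dx∧dz)/∂y + ∂(coeff of dx∧dy)/∂z
  = ∂/∂x (6*z) - ∂/∂y (2*x) + ∂/∂z (2*y).
Each of these terms simplifies to sums of mixed partials that cancel in pairs. The result is 0 (by equality of mixed partials for smooth functions — Schwarz / Clairaut).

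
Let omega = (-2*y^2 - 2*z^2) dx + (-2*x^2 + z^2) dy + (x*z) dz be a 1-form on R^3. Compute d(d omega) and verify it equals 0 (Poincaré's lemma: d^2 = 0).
d(d omega) = 0

Step 1: d omega = sum_{i<j} (∂f_j/∂x_i - ∂f_i/∂x_j) dx_i ∧ dx_j:
  coeff of dx ∧ dy: -4*x + 4*y
  coeff of dx ∧ dz: 5*z
  coeff of dy ∧ dz: -2*z
Step 2: Apply d again to each 2-form coefficient. The only possible 3-form in R^3 is dx ∧ dy ∧ dz, with coefficient
  ∂(coeff of dy∧dz)/∂x - ∂(coeff of dx∧dz)/∂y + ∂(coeff of dx∧dy)/∂z
  = ∂/∂x (-2*z) - ∂/∂y (5*z) + ∂/∂z (-4*x + 4*y).
Each of these terms simplifies to sums of mixed partials that cancel in pairs. The result is 0 (by equality of mixed partials for smooth functions — Schwarz / Clairaut).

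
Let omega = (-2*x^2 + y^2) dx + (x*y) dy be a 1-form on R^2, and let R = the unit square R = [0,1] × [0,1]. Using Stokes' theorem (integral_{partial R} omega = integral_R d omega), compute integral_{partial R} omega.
integral_(partial R) omega = -1/2

Stokes: integral_partial_R omega = integral_R d omega with d omega = (∂Q/∂x - ∂P/∂y) dx ∧ dy.
  ∂Q/∂x = y
  ∂P/∂y = 2*y
  integrand = ∂Q/∂x - ∂P/∂y = -y.
Integrating over R: integral_0^1 integral_0^1 (-y) dx dy = -1/2.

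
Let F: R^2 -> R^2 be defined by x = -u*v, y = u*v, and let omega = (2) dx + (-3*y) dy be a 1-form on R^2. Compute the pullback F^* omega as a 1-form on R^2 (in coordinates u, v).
F^* omega = (v*(-3*u*v - 2)) du + (u*(-3*u*v - 2)) dv

Using F^*(f dg) = (f ∘ F) d(g ∘ F), substitute each coordinate x_i by F_i(u, v) in f_i, and replace dx_i by d F_i = (∂F_i/∂u) du + (∂F_i/∂v) dv.
  For the x component: f_1(F) = 2; d F_1 = (-v) du + (-u) dv
  For the y component: f_2(F) = -3*u*v; d F_2 = (v) du + (u) dv
Combining and collecting du, dv coefficients:
  coeff of du: v*(-3*u*v - 2)
  coeff of dv: u*(-3*u*v - 2)
F^* omega = (v*(-3*u*v - 2)) du + (u*(-3*u*v - 2)) dv.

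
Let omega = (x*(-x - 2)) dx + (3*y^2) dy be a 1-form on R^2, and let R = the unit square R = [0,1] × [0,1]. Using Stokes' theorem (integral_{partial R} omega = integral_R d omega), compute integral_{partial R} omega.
integral_(partial R) omega = 0

Stokes: integral_partial_R omega = integral_R d omega with d omega = (∂Q/∂x - ∂P/∂y) dx ∧ dy.
  ∂Q/∂x = 0
  ∂P/∂y = 0
  integrand = ∂Q/∂x - ∂P/∂y = 0.
Integrating over R: integral_0^1 integral_0^1 (0) dx dy = 0.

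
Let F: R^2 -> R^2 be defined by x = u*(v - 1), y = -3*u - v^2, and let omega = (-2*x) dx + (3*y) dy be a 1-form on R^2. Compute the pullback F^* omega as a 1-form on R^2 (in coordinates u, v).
F^* omega = (-2*u*v^2 + 4*u*v + 25*u + 9*v^2) du + (-2*u^2*v + 2*u^2 + 18*u*v + 6*v^3) dv

Using F^*(f dg) = (f ∘ F) d(g ∘ F), substitute each coordinate x_i by F_i(u, v) in f_i, and replace dx_i by d F_i = (∂F_i/∂u) du + (∂F_i/∂v) dv.
  For the x component: f_1(F) = 2*u*(1 - v); d F_1 = (v - 1) du + (u) dv
  For the y component: f_2(F) = -9*u - 3*v^2; d F_2 = (-3) du + (-2*v) dv
Combining and collecting du, dv coefficients:
  coeff of du: -2*u*v^2 + 4*u*v + 25*u + 9*v^2
  coeff of dv: -2*u^2*v + 2*u^2 + 18*u*v + 6*v^3
F^* omega = (-2*u*v^2 + 4*u*v + 25*u + 9*v^2) du + (-2*u^2*v + 2*u^2 + 18*u*v + 6*v^3) dv.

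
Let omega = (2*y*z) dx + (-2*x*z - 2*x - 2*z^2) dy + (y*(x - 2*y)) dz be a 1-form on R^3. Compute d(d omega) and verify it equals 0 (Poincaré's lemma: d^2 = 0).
d(d omega) = 0

Step 1: d omega = sum_{i<j} (∂f_j/∂x_i - ∂f_i/∂x_j) dx_i ∧ dx_j:
  coeff of dx ∧ dy: -4*z - 2
  coeff of dx ∧ dz: -y
  coeff of dy ∧ dz: 3*x - 4*y + 4*z
Step 2: Apply d again to each 2-form coefficient. The only possible 3-form in R^3 is dx ∧ dy ∧ dz, with coefficient
  ∂(coeff of dy∧dz)/∂x - ∂(coeff of dx∧dz)/∂y + ∂(coeff of dx∧dy)/∂z
  = ∂/∂x (3*x - 4*y + 4*z) - ∂/∂y (-y) + ∂/∂z (-4*z - 2).
Each of these terms simplifies to sums of mixed partials that cancel in pairs. The result is 0 (by equality of mixed partials for smooth functions — Schwarz / Clairaut).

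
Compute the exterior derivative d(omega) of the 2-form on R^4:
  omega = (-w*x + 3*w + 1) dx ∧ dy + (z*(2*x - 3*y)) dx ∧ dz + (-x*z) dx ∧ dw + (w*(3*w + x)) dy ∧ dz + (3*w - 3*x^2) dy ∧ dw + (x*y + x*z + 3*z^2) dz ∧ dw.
d(omega) = (3 - 7*x) dx ∧ dy ∧ dw + (w + 3*z) dx ∧ dy ∧ dz + (x + y + z) dx ∧ dz ∧ dw + (6*w + 2*x) dy ∧ dz ∧ dw

For a 2-form omega = sum_{i<j} g_{ij} dx_i ∧ dx_j, the exterior derivative is
  d(omega) = sum_{i<j} d(g_{ij}) ∧ dx_i ∧ dx_j = sum_{i<j, k} (∂g_{ij}/∂x_k) dx_k ∧ dx_i ∧ dx_j.
Expand each term, using dx_k ∧ dx_i ∧ dx_j = sgn(permutation) dx_{(a)} ∧ dx_{(b)} ∧ dx_{(c)} with (a < b < c) sorted:
  d(-w*x + 3*w + 1) includes (∂/∂w)(-w*x + 3*w + 1) dw = (3 - x) dw, which multiplied by dx ∧ dy gives (3 - x) dx ∧ dy ∧ dw
  d(z*(2*x - 3*y)) includes (∂/∂y)(z*(2*x - 3*y)) dy = (-3*z) dy, which multiplied by dx ∧ dz gives (3*z) dx ∧ dy ∧ dz
  d(-x*z) includes (∂/∂z)(-x*z) dz = (-x) dz, which multiplied by dx ∧ dw gives (x) dx ∧ dz ∧ dw
  d(w*(3*w + x)) includes (∂/∂x)(w*(3*w + x)) dx = (w) dx, which multiplied by dy ∧ dz gives (w) dx ∧ dy ∧ dz
  d(w*(3*w + x)) includes (∂/∂w)(w*(3*w + x)) dw = (6*w + x) dw, which multiplied by dy ∧ dz gives (6*w + x) dy ∧ dz ∧ dw
  d(3*w - 3*x^2) includes (∂/∂x)(3*w - 3*x^2) dx = (-6*x) dx, which multiplied by dy ∧ dw gives (-6*x) dx ∧ dy ∧ dw
  d(x*y + x*z + 3*z^2) includes (∂/∂x)(x*y + x*z + 3*z^2) dx = (y + z) dx, which multiplied by dz ∧ dw gives (y + z) dx ∧ dz ∧ dw
  d(x*y + x*z + 3*z^2) includes (∂/∂y)(x*y + x*z + 3*z^2) dy = (x) dy, which multiplied by dz ∧ dw gives (x) dy ∧ dz ∧ dw
Collecting like 3-forms: d(omega) = (3 - 7*x) dx ∧ dy ∧ dw + (w + 3*z) dx ∧ dy ∧ dz + (x + y + z) dx ∧ dz ∧ dw + (6*w + 2*x) dy ∧ dz ∧ dw.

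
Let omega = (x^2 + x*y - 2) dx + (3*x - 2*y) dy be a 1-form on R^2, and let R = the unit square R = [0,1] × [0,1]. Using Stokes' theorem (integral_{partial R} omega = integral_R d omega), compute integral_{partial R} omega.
integral_(partial R) omega = 5/2

Stokes: integral_partial_R omega = integral_R d omega with d omega = (∂Q/∂x - ∂P/∂y) dx ∧ dy.
  ∂Q/∂x = 3
  ∂P/∂y = x
  integrand = ∂Q/∂x - ∂P/∂y = 3 - x.
Integrating over R: integral_0^1 integral_0^1 (3 - x) dx dy = 5/2.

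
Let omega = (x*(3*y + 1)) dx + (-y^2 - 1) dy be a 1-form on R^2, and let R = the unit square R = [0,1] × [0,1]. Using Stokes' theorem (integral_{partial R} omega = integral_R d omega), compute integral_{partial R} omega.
integral_(partial R) omega = -3/2

Stokes: integral_partial_R omega = integral_R d omega with d omega = (∂Q/∂x - ∂P/∂y) dx ∧ dy.
  ∂Q/∂x = 0
  ∂P/∂y = 3*x
  integrand = ∂Q/∂x - ∂P/∂y = -3*x.
Integrating over R: integral_0^1 integral_0^1 (-3*x) dx dy = -3/2.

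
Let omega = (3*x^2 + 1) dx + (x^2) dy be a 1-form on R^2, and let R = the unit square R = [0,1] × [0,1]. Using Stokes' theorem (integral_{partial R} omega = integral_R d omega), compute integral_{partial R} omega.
integral_(partial R) omega = 1

Stokes: integral_partial_R omega = integral_R d omega with d omega = (∂Q/∂x - ∂P/∂y) dx ∧ dy.
  ∂Q/∂x = 2*x
  ∂P/∂y = 0
  integrand = ∂Q/∂x - ∂P/∂y = 2*x.
Integrating over R: integral_0^1 integral_0^1 (2*x) dx dy = 1.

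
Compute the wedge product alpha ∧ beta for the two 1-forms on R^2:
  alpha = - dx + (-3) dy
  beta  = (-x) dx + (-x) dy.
alpha ∧ beta = (-2*x) dx ∧ dy

Distribute the wedge, using dx_i ∧ dx_j = -dx_j ∧ dx_i and dx_i ∧ dx_i = 0. For each pair (i, j) with i < j, the coefficient of dx_i ∧ dx_j in alpha ∧ beta is (alpha_i * beta_j - alpha_j * beta_i). Collecting: alpha ∧ beta = (-2*x) dx ∧ dy.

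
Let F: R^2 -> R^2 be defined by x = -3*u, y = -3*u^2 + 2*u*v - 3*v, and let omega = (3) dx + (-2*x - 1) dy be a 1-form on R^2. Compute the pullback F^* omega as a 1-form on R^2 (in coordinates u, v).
F^* omega = (-36*u^2 + 12*u*v + 6*u - 2*v - 9) du + (12*u^2 - 20*u + 3) dv

Using F^*(f dg) = (f ∘ F) d(g ∘ F), substitute each coordinate x_i by F_i(u, v) in f_i, and replace dx_i by d F_i = (∂F_i/∂u) du + (∂F_i/∂v) dv.
  For the x component: f_1(F) = 3; d F_1 = (-3) du + (0) dv
  For the y component: f_2(F) = 6*u - 1; d F_2 = (-6*u + 2*v) du + (2*u - 3) dv
Combining and collecting du, dv coefficients:
  coeff of du: -36*u^2 + 12*u*v + 6*u - 2*v - 9
  coeff of dv: 12*u^2 - 20*u + 3
F^* omega = (-36*u^2 + 12*u*v + 6*u - 2*v - 9) du + (12*u^2 - 20*u + 3) dv.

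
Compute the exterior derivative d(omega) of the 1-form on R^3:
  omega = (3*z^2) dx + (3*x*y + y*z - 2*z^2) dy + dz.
d(omega) = (3*y) dx ∧ dy + (-6*z) dx ∧ dz + (-y + 4*z) dy ∧ dz

For a 1-form omega = sum_i f_i dx_i, the exterior derivative is
  d(omega) = sum_{i < j} (∂f_j/∂x_i - ∂f_i/∂x_j) dx_i ∧ dx_j.
  coefficient of dx ∧ dy: ∂f_2/∂x - ∂f_1/∂y = ∂(3*x*y + y*z - 2*z^2)/∂x - ∂(3*z^2)/∂y = 3*y
  coefficient of dx ∧ dz: ∂f_3/∂x - ∂f_1/∂z = ∂(1)/∂x - ∂(3*z^2)/∂z = -6*z
  coefficient of dy ∧ dz: ∂f_3/∂y - ∂f_2/∂z = ∂(1)/∂y - ∂(3*x*y + y*z - 2*z^2)/∂z = -y + 4*z
Assembling: d(omega) = (3*y) dx ∧ dy + (-6*z) dx ∧ dz + (-y + 4*z) dy ∧ dz.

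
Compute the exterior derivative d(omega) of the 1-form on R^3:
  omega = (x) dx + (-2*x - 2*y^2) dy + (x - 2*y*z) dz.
d(omega) = (-2) dx ∧ dy + (1) dx ∧ dz + (-2*z) dy ∧ dz

For a 1-form omega = sum_i f_i dx_i, the exterior derivative is
  d(omega) = sum_{i < j} (∂f_j/∂x_i - ∂f_i/∂x_j) dx_i ∧ dx_j.
  coefficient of dx ∧ dy: ∂f_2/∂x - ∂f_1/∂y = ∂(-2*x - 2*y^2)/∂x - ∂(x)/∂y = -2
  coefficient of dx ∧ dz: ∂f_3/∂x - ∂f_1/∂z = ∂(x - 2*y*z)/∂x - ∂(x)/∂z = 1
  coefficient of dy ∧ dz: ∂f_3/∂y - ∂f_2/∂z = ∂(x - 2*y*z)/∂y - ∂(-2*x - 2*y^2)/∂z = -2*z
Assembling: d(omega) = (-2) dx ∧ dy + (1) dx ∧ dz + (-2*z) dy ∧ dz.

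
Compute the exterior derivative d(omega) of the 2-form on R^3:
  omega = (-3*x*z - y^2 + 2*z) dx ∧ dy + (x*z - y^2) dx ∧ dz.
d(omega) = (-3*x + 2*y + 2) dx ∧ dy ∧ dz

For a 2-form omega = sum_{i<j} g_{ij} dx_i ∧ dx_j, the exterior derivative is
  d(omega) = sum_{i<j} d(g_{ij}) ∧ dx_i ∧ dx_j = sum_{i<j, k} (∂g_{ij}/∂x_k) dx_k ∧ dx_i ∧ dx_j.
Expand each term, using dx_k ∧ dx_i ∧ dx_j = sgn(permutation) dx_{(a)} ∧ dx_{(b)} ∧ dx_{(c)} with (a < b < c) sorted:
  d(-3*x*z - y^2 + 2*z) includes (∂/∂z)(-3*x*z - y^2 + 2*z) dz = (2 - 3*x) dz, which multiplied by dx ∧ dy gives (2 - 3*x) dx ∧ dy ∧ dz
  d(x*z - y^2) includes (∂/∂y)(x*z - y^2) dy = (-2*y) dy, which multiplied by dx ∧ dz gives (2*y) dx ∧ dy ∧ dz
Collecting like 3-forms: d(omega) = (-3*x + 2*y + 2) dx ∧ dy ∧ dz.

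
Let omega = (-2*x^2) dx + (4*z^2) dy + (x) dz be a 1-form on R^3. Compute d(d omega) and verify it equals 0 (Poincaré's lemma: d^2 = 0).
d(d omega) = 0

Step 1: d omega = sum_{i<j} (∂f_j/∂x_i - ∂f_i/∂x_j) dx_i ∧ dx_j:
  coeff of dx ∧ dy: 0
  coeff of dx ∧ dz: 1
  coeff of dy ∧ dz: -8*z
Step 2: Apply d again to each 2-form coefficient. The only possible 3-form in R^3 is dx ∧ dy ∧ dz, with coefficient
  ∂(coeff of dy∧dz)/∂x - ∂(coeff of dx∧dz)/∂y + ∂(coeff of dx∧dy)/∂z
  = ∂/∂x (-8*z) - ∂/∂y (1) + ∂/∂z (0).
Each of these terms simplifies to sums of mixed partials that cancel in pairs. The result is 0 (by equality of mixed partials for smooth functions — Schwarz / Clairaut).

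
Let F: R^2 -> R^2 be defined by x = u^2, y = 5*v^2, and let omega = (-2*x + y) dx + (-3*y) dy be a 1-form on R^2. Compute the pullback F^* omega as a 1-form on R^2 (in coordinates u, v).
F^* omega = (-4*u^3 + 10*u*v^2) du + (-150*v^3) dv

Using F^*(f dg) = (f ∘ F) d(g ∘ F), substitute each coordinate x_i by F_i(u, v) in f_i, and replace dx_i by d F_i = (∂F_i/∂u) du + (∂F_i/∂v) dv.
  For the x component: f_1(F) = -2*u^2 + 5*v^2; d F_1 = (2*u) du + (0) dv
  For the y component: f_2(F) = -15*v^2; d F_2 = (0) du + (10*v) dv
Combining and collecting du, dv coefficients:
  coeff of du: -4*u^3 + 10*u*v^2
  coeff of dv: -150*v^3
F^* omega = (-4*u^3 + 10*u*v^2) du + (-150*v^3) dv.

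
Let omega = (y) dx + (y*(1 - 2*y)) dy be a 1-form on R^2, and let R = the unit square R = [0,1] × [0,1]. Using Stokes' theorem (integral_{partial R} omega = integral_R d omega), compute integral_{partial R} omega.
integral_(partial R) omega = -1

Stokes: integral_partial_R omega = integral_R d omega with d omega = (∂Q/∂x - ∂P/∂y) dx ∧ dy.
  ∂Q/∂x = 0
  ∂P/∂y = 1
  integrand = ∂Q/∂x - ∂P/∂y = -1.
Integrating over R: integral_0^1 integral_0^1 (-1) dx dy = -1.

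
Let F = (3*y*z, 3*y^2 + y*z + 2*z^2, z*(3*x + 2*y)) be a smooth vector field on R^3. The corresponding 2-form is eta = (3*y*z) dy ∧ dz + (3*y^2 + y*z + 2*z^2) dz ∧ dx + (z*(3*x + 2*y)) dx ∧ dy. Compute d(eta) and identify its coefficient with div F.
d(eta) = (3*x + 8*y + z) dx ∧ dy ∧ dz; div F = 3*x + 8*y + z

For a 2-form in R^3 of the form above, applying d gives a 3-form with coefficient ∂P/∂x + ∂Q/∂y + ∂R/∂z:
  ∂P/∂x = 0
  ∂Q/∂y = 6*y + z
  ∂R/∂z = 3*x + 2*y
Sum = 3*x + 8*y + z, which is exactly div F.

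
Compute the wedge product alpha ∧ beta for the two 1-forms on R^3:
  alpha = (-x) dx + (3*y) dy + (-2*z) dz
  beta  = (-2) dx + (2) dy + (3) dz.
alpha ∧ beta = (-2*x + 6*y) dx ∧ dy + (-3*x - 4*z) dx ∧ dz + (9*y + 4*z) dy ∧ dz

Distribute the wedge, using dx_i ∧ dx_j = -dx_j ∧ dx_i and dx_i ∧ dx_i = 0. For each pair (i, j) with i < j, the coefficient of dx_i ∧ dx_j in alpha ∧ beta is (alpha_i * beta_j - alpha_j * beta_i). Collecting: alpha ∧ beta = (-2*x + 6*y) dx ∧ dy + (-3*x - 4*z) dx ∧ dz + (9*y + 4*z) dy ∧ dz.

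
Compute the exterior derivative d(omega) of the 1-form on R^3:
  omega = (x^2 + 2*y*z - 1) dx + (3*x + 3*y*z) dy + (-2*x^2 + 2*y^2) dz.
d(omega) = (3 - 2*z) dx ∧ dy + (-4*x - 2*y) dx ∧ dz + (y) dy ∧ dz

For a 1-form omega = sum_i f_i dx_i, the exterior derivative is
  d(omega) = sum_{i < j} (∂f_j/∂x_i - ∂f_i/∂x_j) dx_i ∧ dx_j.
  coefficient of dx ∧ dy: ∂f_2/∂x - ∂f_1/∂y = ∂(3*x + 3*y*z)/∂x - ∂(x^2 + 2*y*z - 1)/∂y = 3 - 2*z
  coefficient of dx ∧ dz: ∂f_3/∂x - ∂f_1/∂z = ∂(-2*x^2 + 2*y^2)/∂x - ∂(x^2 + 2*y*z - 1)/∂z = -4*x - 2*y
  coefficient of dy ∧ dz: ∂f_3/∂y - ∂f_2/∂z = ∂(-2*x^2 + 2*y^2)/∂y - ∂(3*x + 3*y*z)/∂z = y
Assembling: d(omega) = (3 - 2*z) dx ∧ dy + (-4*x - 2*y) dx ∧ dz + (y) dy ∧ dz.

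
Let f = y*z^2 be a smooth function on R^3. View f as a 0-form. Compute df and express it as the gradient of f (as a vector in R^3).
df = (0) dx + (z^2) dy + (2*y*z) dz; grad f = (0, z^2, 2*y*z)

For a 0-form f, d f = (∂f/∂x) dx + (∂f/∂y) dy + (∂f/∂z) dz. The components of the vector representation are exactly the entries of grad f in Cartesian coordinates:
  ∂f/∂x = 0
  ∂f/∂y = z^2
  ∂f/∂z = 2*y*z.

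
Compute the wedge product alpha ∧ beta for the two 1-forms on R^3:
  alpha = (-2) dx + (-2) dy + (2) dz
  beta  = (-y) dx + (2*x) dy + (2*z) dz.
alpha ∧ beta = (-4*x - 2*y) dx ∧ dy + (2*y - 4*z) dx ∧ dz + (-4*x - 4*z) dy ∧ dz

Distribute the wedge, using dx_i ∧ dx_j = -dx_j ∧ dx_i and dx_i ∧ dx_i = 0. For each pair (i, j) with i < j, the coefficient of dx_i ∧ dx_j in alpha ∧ beta is (alpha_i * beta_j - alpha_j * beta_i). Collecting: alpha ∧ beta = (-4*x - 2*y) dx ∧ dy + (2*y - 4*z) dx ∧ dz + (-4*x - 4*z) dy ∧ dz.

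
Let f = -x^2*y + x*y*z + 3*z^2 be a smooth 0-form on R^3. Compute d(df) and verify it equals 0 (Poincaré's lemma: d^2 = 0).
d(df) = 0

Step 1: df = sum_i (∂f/∂x_i) dx_i = (y*(-2*x + z)) dx + (x*(-x + z)) dy + (x*y + 6*z) dz.
Step 2: Apply d again. Using the 1-form formula, the coefficient of dx ∧ dy in d(df) is ∂^2 f/∂x ∂y - ∂^2 f/∂y ∂x = (-2*x + z) - (-2*x + z) = 0 (equality of mixed partials for smooth f).
Similarly for dx ∧ dz and dy ∧ dz — all coefficients vanish. So d(df) = 0.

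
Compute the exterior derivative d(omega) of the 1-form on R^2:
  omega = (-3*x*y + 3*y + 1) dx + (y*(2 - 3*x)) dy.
d(omega) = (3*x - 3*y - 3) dx ∧ dy

For a 1-form omega = sum_i f_i dx_i, the exterior derivative is
  d(omega) = sum_{i < j} (∂f_j/∂x_i - ∂f_i/∂x_j) dx_i ∧ dx_j.
  coefficient of dx ∧ dy: ∂f_2/∂x - ∂f_1/∂y = ∂(y*(2 - 3*x))/∂x - ∂(-3*x*y + 3*y + 1)/∂y = 3*x - 3*y - 3
Assembling: d(omega) = (3*x - 3*y - 3) dx ∧ dy.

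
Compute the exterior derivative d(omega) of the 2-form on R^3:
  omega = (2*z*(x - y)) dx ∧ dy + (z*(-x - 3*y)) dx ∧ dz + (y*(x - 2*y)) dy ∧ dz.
d(omega) = (2*x - y + 3*z) dx ∧ dy ∧ dz

For a 2-form omega = sum_{i<j} g_{ij} dx_i ∧ dx_j, the exterior derivative is
  d(omega) = sum_{i<j} d(g_{ij}) ∧ dx_i ∧ dx_j = sum_{i<j, k} (∂g_{ij}/∂x_k) dx_k ∧ dx_i ∧ dx_j.
Expand each term, using dx_k ∧ dx_i ∧ dx_j = sgn(permutation) dx_{(a)} ∧ dx_{(b)} ∧ dx_{(c)} with (a < b < c) sorted:
  d(2*z*(x - y)) includes (∂/∂z)(2*z*(x - y)) dz = (2*x - 2*y) dz, which multiplied by dx ∧ dy gives (2*x - 2*y) dx ∧ dy ∧ dz
  d(z*(-x - 3*y)) includes (∂/∂y)(z*(-x - 3*y)) dy = (-3*z) dy, which multiplied by dx ∧ dz gives (3*z) dx ∧ dy ∧ dz
  d(y*(x - 2*y)) includes (∂/∂x)(y*(x - 2*y)) dx = (y) dx, which multiplied by dy ∧ dz gives (y) dx ∧ dy ∧ dz
Collecting like 3-forms: d(omega) = (2*x - y + 3*z) dx ∧ dy ∧ dz.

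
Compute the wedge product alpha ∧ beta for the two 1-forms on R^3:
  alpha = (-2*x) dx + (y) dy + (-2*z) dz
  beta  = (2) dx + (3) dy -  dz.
alpha ∧ beta = (-6*x - 2*y) dx ∧ dy + (2*x + 4*z) dx ∧ dz + (-y + 6*z) dy ∧ dz

Distribute the wedge, using dx_i ∧ dx_j = -dx_j ∧ dx_i and dx_i ∧ dx_i = 0. For each pair (i, j) with i < j, the coefficient of dx_i ∧ dx_j in alpha ∧ beta is (alpha_i * beta_j - alpha_j * beta_i). Collecting: alpha ∧ beta = (-6*x - 2*y) dx ∧ dy + (2*x + 4*z) dx ∧ dz + (-y + 6*z) dy ∧ dz.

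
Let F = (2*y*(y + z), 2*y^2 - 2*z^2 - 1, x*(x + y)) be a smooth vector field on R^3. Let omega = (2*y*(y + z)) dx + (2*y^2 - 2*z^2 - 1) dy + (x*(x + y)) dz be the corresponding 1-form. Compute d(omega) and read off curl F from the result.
d(omega) = (x + 4*z) dy ∧ dz + (-2*x + y) dz ∧ dx + (-4*y - 2*z) dx ∧ dy; curl F = (x + 4*z, -2*x + y, -4*y - 2*z)

d omega = sum_{i<j} (∂f_j/∂x_i - ∂f_i/∂x_j) dx_i ∧ dx_j. Under the identification (dy ∧ dz, dz ∧ dx, dx ∧ dy) ↔ (e_x, e_y, e_z), the coefficients are exactly the components of curl F. Compute:
  ∂R/∂y - ∂Q/∂z = (x) - (-4*z) = x + 4*z
  ∂P/∂z - ∂R/∂x = (2*y) - (2*x + y) = -2*x + y
  ∂Q/∂x - ∂P/∂y = (0) - (4*y + 2*z) = -4*y - 2*z.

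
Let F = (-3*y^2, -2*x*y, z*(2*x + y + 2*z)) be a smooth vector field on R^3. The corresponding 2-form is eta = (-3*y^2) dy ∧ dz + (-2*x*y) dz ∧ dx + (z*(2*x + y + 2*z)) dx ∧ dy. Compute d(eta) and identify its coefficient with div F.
d(eta) = (y + 4*z) dx ∧ dy ∧ dz; div F = y + 4*z

For a 2-form in R^3 of the form above, applying d gives a 3-form with coefficient ∂P/∂x + ∂Q/∂y + ∂R/∂z:
  ∂P/∂x = 0
  ∂Q/∂y = -2*x
  ∂R/∂z = 2*x + y + 4*z
Sum = y + 4*z, which is exactly div F.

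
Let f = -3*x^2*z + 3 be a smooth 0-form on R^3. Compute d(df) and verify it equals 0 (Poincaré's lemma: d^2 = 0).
d(df) = 0

Step 1: df = sum_i (∂f/∂x_i) dx_i = (-6*x*z) dx + (0) dy + (-3*x^2) dz.
Step 2: Apply d again. Using the 1-form formula, the coefficient of dx ∧ dy in d(df) is ∂^2 f/∂x ∂y - ∂^2 f/∂y ∂x = (0) - (0) = 0 (equality of mixed partials for smooth f).
Similarly for dx ∧ dz and dy ∧ dz — all coefficients vanish. So d(df) = 0.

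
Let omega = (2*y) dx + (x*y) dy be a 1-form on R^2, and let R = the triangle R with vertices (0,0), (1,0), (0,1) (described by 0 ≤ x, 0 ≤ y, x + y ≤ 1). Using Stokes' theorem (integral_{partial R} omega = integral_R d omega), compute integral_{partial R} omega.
integral_(partial R) omega = -5/6

Stokes: integral_partial_R omega = integral_R d omega with d omega = (∂Q/∂x - ∂P/∂y) dx ∧ dy.
  ∂Q/∂x = y
  ∂P/∂y = 2
  integrand = ∂Q/∂x - ∂P/∂y = y - 2.
Integrating over R: integral_0^1 integral_0^{1-x} (y - 2) dy dx = -5/6.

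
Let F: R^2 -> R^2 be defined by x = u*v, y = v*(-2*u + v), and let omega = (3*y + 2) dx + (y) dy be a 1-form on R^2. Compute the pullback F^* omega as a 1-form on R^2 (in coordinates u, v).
F^* omega = (v*(-2*u*v + v^2 + 2)) du + (-2*u^2*v - 3*u*v^2 + 2*u + 2*v^3) dv

Using F^*(f dg) = (f ∘ F) d(g ∘ F), substitute each coordinate x_i by F_i(u, v) in f_i, and replace dx_i by d F_i = (∂F_i/∂u) du + (∂F_i/∂v) dv.
  For the x component: f_1(F) = -6*u*v + 3*v^2 + 2; d F_1 = (v) du + (u) dv
  For the y component: f_2(F) = v*(-2*u + v); d F_2 = (-2*v) du + (-2*u + 2*v) dv
Combining and collecting du, dv coefficients:
  coeff of du: v*(-2*u*v + v^2 + 2)
  coeff of dv: -2*u^2*v - 3*u*v^2 + 2*u + 2*v^3
F^* omega = (v*(-2*u*v + v^2 + 2)) du + (-2*u^2*v - 3*u*v^2 + 2*u + 2*v^3) dv.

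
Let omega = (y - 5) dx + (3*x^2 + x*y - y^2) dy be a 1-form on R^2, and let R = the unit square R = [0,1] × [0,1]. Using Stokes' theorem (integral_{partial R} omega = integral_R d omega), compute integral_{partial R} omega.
integral_(partial R) omega = 5/2

Stokes: integral_partial_R omega = integral_R d omega with d omega = (∂Q/∂x - ∂P/∂y) dx ∧ dy.
  ∂Q/∂x = 6*x + y
  ∂P/∂y = 1
  integrand = ∂Q/∂x - ∂P/∂y = 6*x + y - 1.
Integrating over R: integral_0^1 integral_0^1 (6*x + y - 1) dx dy = 5/2.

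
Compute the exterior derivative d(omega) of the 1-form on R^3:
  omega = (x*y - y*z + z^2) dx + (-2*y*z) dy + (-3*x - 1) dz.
d(omega) = (-x + z) dx ∧ dy + (y - 2*z - 3) dx ∧ dz + (2*y) dy ∧ dz

For a 1-form omega = sum_i f_i dx_i, the exterior derivative is
  d(omega) = sum_{i < j} (∂f_j/∂x_i - ∂f_i/∂x_j) dx_i ∧ dx_j.
  coefficient of dx ∧ dy: ∂f_2/∂x - ∂f_1/∂y = ∂(-2*y*z)/∂x - ∂(x*y - y*z + z^2)/∂y = -x + z
  coefficient of dx ∧ dz: ∂f_3/∂x - ∂f_1/∂z = ∂(-3*x - 1)/∂x - ∂(x*y - y*z + z^2)/∂z = y - 2*z - 3
  coefficient of dy ∧ dz: ∂f_3/∂y - ∂f_2/∂z = ∂(-3*x - 1)/∂y - ∂(-2*y*z)/∂z = 2*y
Assembling: d(omega) = (-x + z) dx ∧ dy + (y - 2*z - 3) dx ∧ dz + (2*y) dy ∧ dz.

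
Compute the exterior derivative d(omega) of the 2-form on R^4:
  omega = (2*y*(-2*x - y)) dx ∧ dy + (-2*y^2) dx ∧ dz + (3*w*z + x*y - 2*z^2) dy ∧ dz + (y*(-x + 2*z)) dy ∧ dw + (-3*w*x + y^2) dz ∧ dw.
d(omega) = (5*y) dx ∧ dy ∧ dz + (3*z) dy ∧ dz ∧ dw + (-y) dx ∧ dy ∧ dw + (-3*w) dx ∧ dz ∧ dw

For a 2-form omega = sum_{i<j} g_{ij} dx_i ∧ dx_j, the exterior derivative is
  d(omega) = sum_{i<j} d(g_{ij}) ∧ dx_i ∧ dx_j = sum_{i<j, k} (∂g_{ij}/∂x_k) dx_k ∧ dx_i ∧ dx_j.
Expand each term, using dx_k ∧ dx_i ∧ dx_j = sgn(permutation) dx_{(a)} ∧ dx_{(b)} ∧ dx_{(c)} with (a < b < c) sorted:
  d(-2*y^2) includes (∂/∂y)(-2*y^2) dy = (-4*y) dy, which multiplied by dx ∧ dz gives (4*y) dx ∧ dy ∧ dz
  d(3*w*z + x*y - 2*z^2) includes (∂/∂x)(3*w*z + x*y - 2*z^2) dx = (y) dx, which multiplied by dy ∧ dz gives (y) dx ∧ dy ∧ dz
  d(3*w*z + x*y - 2*z^2) includes (∂/∂w)(3*w*z + x*y - 2*z^2) dw = (3*z) dw, which multiplied by dy ∧ dz gives (3*z) dy ∧ dz ∧ dw
  d(y*(-x + 2*z)) includes (∂/∂x)(y*(-x + 2*z)) dx = (-y) dx, which multiplied by dy ∧ dw gives (-y) dx ∧ dy ∧ dw
  d(y*(-x + 2*z)) includes (∂/∂z)(y*(-x + 2*z)) dz = (2*y) dz, which multiplied by dy ∧ dw gives (-2*y) dy ∧ dz ∧ dw
  d(-3*w*x + y^2) includes (∂/∂x)(-3*w*x + y^2) dx = (-3*w) dx, which multiplied by dz ∧ dw gives (-3*w) dx ∧ dz ∧ dw
  d(-3*w*x + y^2) includes (∂/∂y)(-3*w*x + y^2) dy = (2*y) dy, which multiplied by dz ∧ dw gives (2*y) dy ∧ dz ∧ dw
Collecting like 3-forms: d(omega) = (5*y) dx ∧ dy ∧ dz + (3*z) dy ∧ dz ∧ dw + (-y) dx ∧ dy ∧ dw + (-3*w) dx ∧ dz ∧ dw.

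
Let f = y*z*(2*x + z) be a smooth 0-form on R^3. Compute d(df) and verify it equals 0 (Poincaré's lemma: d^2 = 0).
d(df) = 0

Step 1: df = sum_i (∂f/∂x_i) dx_i = (2*y*z) dx + (z*(2*x + z)) dy + (2*y*(x + z)) dz.
Step 2: Apply d again. Using the 1-form formula, the coefficient of dx ∧ dy in d(df) is ∂^2 f/∂x ∂y - ∂^2 f/∂y ∂x = (2*z) - (2*z) = 0 (equality of mixed partials for smooth f).
Similarly for dx ∧ dz and dy ∧ dz — all coefficients vanish. So d(df) = 0.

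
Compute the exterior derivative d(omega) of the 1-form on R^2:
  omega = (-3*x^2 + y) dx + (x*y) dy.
d(omega) = (y - 1) dx ∧ dy

For a 1-form omega = sum_i f_i dx_i, the exterior derivative is
  d(omega) = sum_{i < j} (∂f_j/∂x_i - ∂f_i/∂x_j) dx_i ∧ dx_j.
  coefficient of dx ∧ dy: ∂f_2/∂x - ∂f_1/∂y = ∂(x*y)/∂x - ∂(-3*x^2 + y)/∂y = y - 1
Assembling: d(omega) = (y - 1) dx ∧ dy.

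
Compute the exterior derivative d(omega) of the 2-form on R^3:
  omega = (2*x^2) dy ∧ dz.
d(omega) = (4*x) dx ∧ dy ∧ dz

For a 2-form omega = sum_{i<j} g_{ij} dx_i ∧ dx_j, the exterior derivative is
  d(omega) = sum_{i<j} d(g_{ij}) ∧ dx_i ∧ dx_j = sum_{i<j, k} (∂g_{ij}/∂x_k) dx_k ∧ dx_i ∧ dx_j.
Expand each term, using dx_k ∧ dx_i ∧ dx_j = sgn(permutation) dx_{(a)} ∧ dx_{(b)} ∧ dx_{(c)} with (a < b < c) sorted:
  d(2*x^2) includes (∂/∂x)(2*x^2) dx = (4*x) dx, which multiplied by dy ∧ dz gives (4*x) dx ∧ dy ∧ dz
Collecting like 3-forms: d(omega) = (4*x) dx ∧ dy ∧ dz.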